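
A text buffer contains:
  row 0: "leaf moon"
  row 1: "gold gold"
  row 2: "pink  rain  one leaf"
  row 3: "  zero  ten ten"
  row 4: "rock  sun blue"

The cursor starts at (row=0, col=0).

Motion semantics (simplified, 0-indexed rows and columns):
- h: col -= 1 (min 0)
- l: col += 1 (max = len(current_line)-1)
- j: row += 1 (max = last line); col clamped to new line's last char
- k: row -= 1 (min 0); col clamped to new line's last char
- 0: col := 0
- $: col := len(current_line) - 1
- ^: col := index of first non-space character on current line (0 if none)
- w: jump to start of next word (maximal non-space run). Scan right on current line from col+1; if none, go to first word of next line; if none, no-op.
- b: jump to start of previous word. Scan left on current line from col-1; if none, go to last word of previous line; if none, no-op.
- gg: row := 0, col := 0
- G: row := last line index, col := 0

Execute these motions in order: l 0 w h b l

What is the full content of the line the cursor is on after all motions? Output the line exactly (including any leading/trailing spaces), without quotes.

Answer: leaf moon

Derivation:
After 1 (l): row=0 col=1 char='e'
After 2 (0): row=0 col=0 char='l'
After 3 (w): row=0 col=5 char='m'
After 4 (h): row=0 col=4 char='_'
After 5 (b): row=0 col=0 char='l'
After 6 (l): row=0 col=1 char='e'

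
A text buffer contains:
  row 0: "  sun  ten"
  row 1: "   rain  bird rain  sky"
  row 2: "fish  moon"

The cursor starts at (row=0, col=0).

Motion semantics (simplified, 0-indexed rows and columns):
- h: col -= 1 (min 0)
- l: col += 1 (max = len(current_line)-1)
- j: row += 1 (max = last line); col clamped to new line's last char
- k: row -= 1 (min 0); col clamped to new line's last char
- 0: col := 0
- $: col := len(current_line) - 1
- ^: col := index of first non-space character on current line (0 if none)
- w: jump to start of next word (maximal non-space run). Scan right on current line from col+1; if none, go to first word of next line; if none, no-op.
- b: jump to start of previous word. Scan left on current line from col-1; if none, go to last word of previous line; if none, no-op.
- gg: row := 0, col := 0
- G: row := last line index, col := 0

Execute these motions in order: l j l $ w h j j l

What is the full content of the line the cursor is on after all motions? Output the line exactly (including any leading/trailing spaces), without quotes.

After 1 (l): row=0 col=1 char='_'
After 2 (j): row=1 col=1 char='_'
After 3 (l): row=1 col=2 char='_'
After 4 ($): row=1 col=22 char='y'
After 5 (w): row=2 col=0 char='f'
After 6 (h): row=2 col=0 char='f'
After 7 (j): row=2 col=0 char='f'
After 8 (j): row=2 col=0 char='f'
After 9 (l): row=2 col=1 char='i'

Answer: fish  moon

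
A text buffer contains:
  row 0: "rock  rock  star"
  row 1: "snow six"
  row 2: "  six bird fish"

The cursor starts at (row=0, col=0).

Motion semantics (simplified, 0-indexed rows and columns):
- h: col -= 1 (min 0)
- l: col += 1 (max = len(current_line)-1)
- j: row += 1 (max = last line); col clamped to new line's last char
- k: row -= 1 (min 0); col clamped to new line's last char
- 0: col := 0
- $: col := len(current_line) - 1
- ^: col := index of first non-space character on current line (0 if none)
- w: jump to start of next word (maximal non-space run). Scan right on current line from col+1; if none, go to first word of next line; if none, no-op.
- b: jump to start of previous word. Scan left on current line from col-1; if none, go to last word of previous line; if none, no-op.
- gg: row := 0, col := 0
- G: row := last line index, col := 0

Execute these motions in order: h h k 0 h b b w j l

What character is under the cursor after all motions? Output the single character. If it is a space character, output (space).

After 1 (h): row=0 col=0 char='r'
After 2 (h): row=0 col=0 char='r'
After 3 (k): row=0 col=0 char='r'
After 4 (0): row=0 col=0 char='r'
After 5 (h): row=0 col=0 char='r'
After 6 (b): row=0 col=0 char='r'
After 7 (b): row=0 col=0 char='r'
After 8 (w): row=0 col=6 char='r'
After 9 (j): row=1 col=6 char='i'
After 10 (l): row=1 col=7 char='x'

Answer: x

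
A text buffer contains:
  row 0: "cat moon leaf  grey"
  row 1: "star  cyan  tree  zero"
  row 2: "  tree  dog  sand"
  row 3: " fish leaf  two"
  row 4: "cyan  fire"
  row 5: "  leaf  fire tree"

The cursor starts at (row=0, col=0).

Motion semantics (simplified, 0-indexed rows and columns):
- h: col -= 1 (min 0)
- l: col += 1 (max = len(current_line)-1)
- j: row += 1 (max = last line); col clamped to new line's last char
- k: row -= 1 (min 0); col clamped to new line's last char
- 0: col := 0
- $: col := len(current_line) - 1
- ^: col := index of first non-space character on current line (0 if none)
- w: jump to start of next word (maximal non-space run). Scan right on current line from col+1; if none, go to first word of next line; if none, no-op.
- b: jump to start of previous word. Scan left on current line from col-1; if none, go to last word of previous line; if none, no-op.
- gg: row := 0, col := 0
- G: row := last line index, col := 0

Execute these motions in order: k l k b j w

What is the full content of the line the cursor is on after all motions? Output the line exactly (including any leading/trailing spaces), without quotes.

After 1 (k): row=0 col=0 char='c'
After 2 (l): row=0 col=1 char='a'
After 3 (k): row=0 col=1 char='a'
After 4 (b): row=0 col=0 char='c'
After 5 (j): row=1 col=0 char='s'
After 6 (w): row=1 col=6 char='c'

Answer: star  cyan  tree  zero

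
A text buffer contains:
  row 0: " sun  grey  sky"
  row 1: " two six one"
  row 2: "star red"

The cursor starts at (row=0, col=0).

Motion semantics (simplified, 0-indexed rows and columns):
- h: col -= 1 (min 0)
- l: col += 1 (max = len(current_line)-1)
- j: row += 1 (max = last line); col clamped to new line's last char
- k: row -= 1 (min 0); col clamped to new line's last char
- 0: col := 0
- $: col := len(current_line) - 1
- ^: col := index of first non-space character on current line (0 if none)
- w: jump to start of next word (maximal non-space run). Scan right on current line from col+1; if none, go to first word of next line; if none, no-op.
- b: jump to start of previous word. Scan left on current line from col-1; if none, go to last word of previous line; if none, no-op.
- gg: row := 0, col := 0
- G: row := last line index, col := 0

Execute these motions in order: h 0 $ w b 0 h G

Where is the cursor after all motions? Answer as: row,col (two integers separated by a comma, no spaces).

After 1 (h): row=0 col=0 char='_'
After 2 (0): row=0 col=0 char='_'
After 3 ($): row=0 col=14 char='y'
After 4 (w): row=1 col=1 char='t'
After 5 (b): row=0 col=12 char='s'
After 6 (0): row=0 col=0 char='_'
After 7 (h): row=0 col=0 char='_'
After 8 (G): row=2 col=0 char='s'

Answer: 2,0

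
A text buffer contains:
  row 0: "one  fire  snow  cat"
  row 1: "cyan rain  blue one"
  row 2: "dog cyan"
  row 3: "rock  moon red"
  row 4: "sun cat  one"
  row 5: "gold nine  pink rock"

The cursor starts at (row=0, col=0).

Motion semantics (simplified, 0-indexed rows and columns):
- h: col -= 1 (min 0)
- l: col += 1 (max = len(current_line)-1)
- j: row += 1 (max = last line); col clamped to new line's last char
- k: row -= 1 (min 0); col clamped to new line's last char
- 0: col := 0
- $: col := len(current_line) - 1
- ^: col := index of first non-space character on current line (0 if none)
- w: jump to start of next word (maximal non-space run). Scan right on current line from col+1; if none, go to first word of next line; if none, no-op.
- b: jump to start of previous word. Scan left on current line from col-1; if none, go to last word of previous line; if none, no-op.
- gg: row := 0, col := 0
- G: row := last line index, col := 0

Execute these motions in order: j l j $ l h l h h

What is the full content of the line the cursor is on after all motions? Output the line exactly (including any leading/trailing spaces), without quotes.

Answer: dog cyan

Derivation:
After 1 (j): row=1 col=0 char='c'
After 2 (l): row=1 col=1 char='y'
After 3 (j): row=2 col=1 char='o'
After 4 ($): row=2 col=7 char='n'
After 5 (l): row=2 col=7 char='n'
After 6 (h): row=2 col=6 char='a'
After 7 (l): row=2 col=7 char='n'
After 8 (h): row=2 col=6 char='a'
After 9 (h): row=2 col=5 char='y'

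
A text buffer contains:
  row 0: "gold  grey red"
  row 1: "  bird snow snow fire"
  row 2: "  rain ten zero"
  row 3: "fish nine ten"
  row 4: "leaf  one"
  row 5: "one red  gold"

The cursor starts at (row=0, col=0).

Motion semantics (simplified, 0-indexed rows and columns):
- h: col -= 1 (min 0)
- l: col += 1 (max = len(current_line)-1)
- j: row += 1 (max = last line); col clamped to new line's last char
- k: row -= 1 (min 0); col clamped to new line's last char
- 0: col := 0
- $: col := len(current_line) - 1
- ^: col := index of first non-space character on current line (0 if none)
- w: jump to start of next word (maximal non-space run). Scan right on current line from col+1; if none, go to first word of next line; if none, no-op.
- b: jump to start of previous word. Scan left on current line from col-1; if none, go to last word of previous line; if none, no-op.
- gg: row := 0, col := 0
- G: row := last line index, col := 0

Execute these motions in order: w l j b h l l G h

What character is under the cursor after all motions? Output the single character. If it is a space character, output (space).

Answer: o

Derivation:
After 1 (w): row=0 col=6 char='g'
After 2 (l): row=0 col=7 char='r'
After 3 (j): row=1 col=7 char='s'
After 4 (b): row=1 col=2 char='b'
After 5 (h): row=1 col=1 char='_'
After 6 (l): row=1 col=2 char='b'
After 7 (l): row=1 col=3 char='i'
After 8 (G): row=5 col=0 char='o'
After 9 (h): row=5 col=0 char='o'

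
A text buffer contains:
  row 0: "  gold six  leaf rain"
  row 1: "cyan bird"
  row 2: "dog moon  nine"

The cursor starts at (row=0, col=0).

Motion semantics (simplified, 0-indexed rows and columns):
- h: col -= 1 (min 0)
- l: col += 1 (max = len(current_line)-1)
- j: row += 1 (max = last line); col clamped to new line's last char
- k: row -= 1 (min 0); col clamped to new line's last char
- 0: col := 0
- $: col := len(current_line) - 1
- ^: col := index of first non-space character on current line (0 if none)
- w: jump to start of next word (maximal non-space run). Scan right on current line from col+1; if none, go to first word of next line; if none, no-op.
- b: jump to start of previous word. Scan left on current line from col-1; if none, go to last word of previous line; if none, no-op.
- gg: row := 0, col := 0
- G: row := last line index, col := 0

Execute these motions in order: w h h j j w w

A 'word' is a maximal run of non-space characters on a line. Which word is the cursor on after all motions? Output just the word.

After 1 (w): row=0 col=2 char='g'
After 2 (h): row=0 col=1 char='_'
After 3 (h): row=0 col=0 char='_'
After 4 (j): row=1 col=0 char='c'
After 5 (j): row=2 col=0 char='d'
After 6 (w): row=2 col=4 char='m'
After 7 (w): row=2 col=10 char='n'

Answer: nine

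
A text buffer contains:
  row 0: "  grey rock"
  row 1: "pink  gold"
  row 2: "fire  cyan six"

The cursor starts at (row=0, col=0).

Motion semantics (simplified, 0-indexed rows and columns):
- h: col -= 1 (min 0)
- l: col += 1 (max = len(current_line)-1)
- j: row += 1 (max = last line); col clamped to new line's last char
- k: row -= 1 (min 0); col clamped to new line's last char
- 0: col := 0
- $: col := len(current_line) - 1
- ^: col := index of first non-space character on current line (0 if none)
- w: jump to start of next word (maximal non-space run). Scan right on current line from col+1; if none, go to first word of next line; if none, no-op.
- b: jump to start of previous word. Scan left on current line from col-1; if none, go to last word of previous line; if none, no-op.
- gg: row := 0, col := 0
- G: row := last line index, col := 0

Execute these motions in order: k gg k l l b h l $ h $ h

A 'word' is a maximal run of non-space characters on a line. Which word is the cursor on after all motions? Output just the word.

Answer: rock

Derivation:
After 1 (k): row=0 col=0 char='_'
After 2 (gg): row=0 col=0 char='_'
After 3 (k): row=0 col=0 char='_'
After 4 (l): row=0 col=1 char='_'
After 5 (l): row=0 col=2 char='g'
After 6 (b): row=0 col=2 char='g'
After 7 (h): row=0 col=1 char='_'
After 8 (l): row=0 col=2 char='g'
After 9 ($): row=0 col=10 char='k'
After 10 (h): row=0 col=9 char='c'
After 11 ($): row=0 col=10 char='k'
After 12 (h): row=0 col=9 char='c'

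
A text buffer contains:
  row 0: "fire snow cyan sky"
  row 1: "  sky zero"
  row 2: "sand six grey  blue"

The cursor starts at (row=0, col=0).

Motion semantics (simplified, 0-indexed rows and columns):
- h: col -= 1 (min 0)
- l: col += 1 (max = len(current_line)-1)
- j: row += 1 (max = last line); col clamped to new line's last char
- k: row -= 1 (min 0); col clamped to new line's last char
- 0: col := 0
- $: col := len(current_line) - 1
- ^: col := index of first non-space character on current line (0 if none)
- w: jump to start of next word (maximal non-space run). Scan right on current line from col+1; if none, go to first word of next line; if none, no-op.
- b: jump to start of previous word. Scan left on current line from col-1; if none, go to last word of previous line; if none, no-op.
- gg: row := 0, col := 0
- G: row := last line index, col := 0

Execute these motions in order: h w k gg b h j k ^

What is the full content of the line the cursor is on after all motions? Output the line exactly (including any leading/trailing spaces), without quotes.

Answer: fire snow cyan sky

Derivation:
After 1 (h): row=0 col=0 char='f'
After 2 (w): row=0 col=5 char='s'
After 3 (k): row=0 col=5 char='s'
After 4 (gg): row=0 col=0 char='f'
After 5 (b): row=0 col=0 char='f'
After 6 (h): row=0 col=0 char='f'
After 7 (j): row=1 col=0 char='_'
After 8 (k): row=0 col=0 char='f'
After 9 (^): row=0 col=0 char='f'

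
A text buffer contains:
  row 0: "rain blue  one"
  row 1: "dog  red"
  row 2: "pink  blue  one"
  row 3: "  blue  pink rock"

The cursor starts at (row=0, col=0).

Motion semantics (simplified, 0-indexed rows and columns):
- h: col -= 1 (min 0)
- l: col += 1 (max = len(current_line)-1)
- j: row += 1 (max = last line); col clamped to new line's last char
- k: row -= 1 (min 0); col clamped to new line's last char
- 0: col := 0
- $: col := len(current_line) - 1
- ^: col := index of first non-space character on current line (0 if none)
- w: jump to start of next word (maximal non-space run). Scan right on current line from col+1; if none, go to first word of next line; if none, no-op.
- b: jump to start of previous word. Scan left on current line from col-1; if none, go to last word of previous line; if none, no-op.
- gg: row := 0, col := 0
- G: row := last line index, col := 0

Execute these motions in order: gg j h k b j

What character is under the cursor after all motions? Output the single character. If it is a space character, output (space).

After 1 (gg): row=0 col=0 char='r'
After 2 (j): row=1 col=0 char='d'
After 3 (h): row=1 col=0 char='d'
After 4 (k): row=0 col=0 char='r'
After 5 (b): row=0 col=0 char='r'
After 6 (j): row=1 col=0 char='d'

Answer: d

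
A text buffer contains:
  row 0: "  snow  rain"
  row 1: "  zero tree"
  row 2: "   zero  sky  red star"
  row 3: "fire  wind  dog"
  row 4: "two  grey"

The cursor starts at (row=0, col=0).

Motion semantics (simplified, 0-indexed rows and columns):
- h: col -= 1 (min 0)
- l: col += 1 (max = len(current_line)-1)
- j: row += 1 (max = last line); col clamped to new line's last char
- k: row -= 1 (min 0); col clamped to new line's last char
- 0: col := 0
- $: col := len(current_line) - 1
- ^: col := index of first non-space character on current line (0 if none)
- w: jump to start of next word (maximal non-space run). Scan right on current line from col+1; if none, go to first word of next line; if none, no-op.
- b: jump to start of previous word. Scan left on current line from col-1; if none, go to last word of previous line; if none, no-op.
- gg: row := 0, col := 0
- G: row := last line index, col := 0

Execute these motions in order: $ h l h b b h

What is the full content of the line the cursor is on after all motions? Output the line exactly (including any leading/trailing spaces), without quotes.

After 1 ($): row=0 col=11 char='n'
After 2 (h): row=0 col=10 char='i'
After 3 (l): row=0 col=11 char='n'
After 4 (h): row=0 col=10 char='i'
After 5 (b): row=0 col=8 char='r'
After 6 (b): row=0 col=2 char='s'
After 7 (h): row=0 col=1 char='_'

Answer:   snow  rain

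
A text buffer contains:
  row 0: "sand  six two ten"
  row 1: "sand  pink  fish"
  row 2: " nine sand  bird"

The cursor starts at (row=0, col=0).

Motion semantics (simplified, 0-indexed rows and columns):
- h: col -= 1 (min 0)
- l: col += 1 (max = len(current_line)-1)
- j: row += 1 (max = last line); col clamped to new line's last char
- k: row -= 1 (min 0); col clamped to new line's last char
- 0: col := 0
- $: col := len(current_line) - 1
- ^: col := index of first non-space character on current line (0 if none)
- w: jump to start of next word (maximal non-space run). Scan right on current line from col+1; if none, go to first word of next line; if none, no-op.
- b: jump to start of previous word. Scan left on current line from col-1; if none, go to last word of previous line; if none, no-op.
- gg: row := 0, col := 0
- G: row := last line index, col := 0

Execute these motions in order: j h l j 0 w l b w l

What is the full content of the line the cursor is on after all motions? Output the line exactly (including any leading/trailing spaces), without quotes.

Answer:  nine sand  bird

Derivation:
After 1 (j): row=1 col=0 char='s'
After 2 (h): row=1 col=0 char='s'
After 3 (l): row=1 col=1 char='a'
After 4 (j): row=2 col=1 char='n'
After 5 (0): row=2 col=0 char='_'
After 6 (w): row=2 col=1 char='n'
After 7 (l): row=2 col=2 char='i'
After 8 (b): row=2 col=1 char='n'
After 9 (w): row=2 col=6 char='s'
After 10 (l): row=2 col=7 char='a'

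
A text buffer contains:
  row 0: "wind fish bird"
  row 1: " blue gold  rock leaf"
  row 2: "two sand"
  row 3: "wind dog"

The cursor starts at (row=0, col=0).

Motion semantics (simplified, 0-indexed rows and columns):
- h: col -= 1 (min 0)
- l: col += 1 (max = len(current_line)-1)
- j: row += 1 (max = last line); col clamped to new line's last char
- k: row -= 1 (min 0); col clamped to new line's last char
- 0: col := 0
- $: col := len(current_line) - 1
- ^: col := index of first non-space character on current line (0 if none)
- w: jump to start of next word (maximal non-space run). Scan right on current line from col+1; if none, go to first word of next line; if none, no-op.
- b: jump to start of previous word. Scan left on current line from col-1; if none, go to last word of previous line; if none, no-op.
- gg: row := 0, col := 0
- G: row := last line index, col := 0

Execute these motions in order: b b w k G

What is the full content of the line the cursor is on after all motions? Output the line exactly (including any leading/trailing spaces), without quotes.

Answer: wind dog

Derivation:
After 1 (b): row=0 col=0 char='w'
After 2 (b): row=0 col=0 char='w'
After 3 (w): row=0 col=5 char='f'
After 4 (k): row=0 col=5 char='f'
After 5 (G): row=3 col=0 char='w'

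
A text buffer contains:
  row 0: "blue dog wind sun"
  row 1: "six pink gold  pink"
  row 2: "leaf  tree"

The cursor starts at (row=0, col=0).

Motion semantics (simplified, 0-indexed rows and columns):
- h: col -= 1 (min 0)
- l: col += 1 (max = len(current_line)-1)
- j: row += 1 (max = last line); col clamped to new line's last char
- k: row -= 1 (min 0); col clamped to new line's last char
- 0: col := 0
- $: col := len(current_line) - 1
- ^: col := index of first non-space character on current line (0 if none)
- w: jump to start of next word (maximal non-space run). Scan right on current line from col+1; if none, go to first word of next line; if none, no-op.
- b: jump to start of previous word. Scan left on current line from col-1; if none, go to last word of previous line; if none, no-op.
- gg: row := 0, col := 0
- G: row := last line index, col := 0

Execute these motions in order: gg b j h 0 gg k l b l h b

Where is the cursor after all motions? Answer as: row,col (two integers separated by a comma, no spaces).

After 1 (gg): row=0 col=0 char='b'
After 2 (b): row=0 col=0 char='b'
After 3 (j): row=1 col=0 char='s'
After 4 (h): row=1 col=0 char='s'
After 5 (0): row=1 col=0 char='s'
After 6 (gg): row=0 col=0 char='b'
After 7 (k): row=0 col=0 char='b'
After 8 (l): row=0 col=1 char='l'
After 9 (b): row=0 col=0 char='b'
After 10 (l): row=0 col=1 char='l'
After 11 (h): row=0 col=0 char='b'
After 12 (b): row=0 col=0 char='b'

Answer: 0,0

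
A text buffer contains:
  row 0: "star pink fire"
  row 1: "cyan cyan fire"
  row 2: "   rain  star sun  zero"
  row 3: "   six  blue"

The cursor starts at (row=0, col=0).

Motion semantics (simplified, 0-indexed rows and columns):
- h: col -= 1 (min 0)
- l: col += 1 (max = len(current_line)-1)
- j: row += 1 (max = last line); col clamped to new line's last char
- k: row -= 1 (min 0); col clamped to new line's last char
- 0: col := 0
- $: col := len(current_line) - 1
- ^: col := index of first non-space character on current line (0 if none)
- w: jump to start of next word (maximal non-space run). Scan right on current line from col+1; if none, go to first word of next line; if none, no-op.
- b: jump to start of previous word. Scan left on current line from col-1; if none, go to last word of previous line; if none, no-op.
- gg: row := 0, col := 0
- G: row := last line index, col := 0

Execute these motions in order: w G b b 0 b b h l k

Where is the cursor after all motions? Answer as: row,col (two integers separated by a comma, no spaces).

After 1 (w): row=0 col=5 char='p'
After 2 (G): row=3 col=0 char='_'
After 3 (b): row=2 col=19 char='z'
After 4 (b): row=2 col=14 char='s'
After 5 (0): row=2 col=0 char='_'
After 6 (b): row=1 col=10 char='f'
After 7 (b): row=1 col=5 char='c'
After 8 (h): row=1 col=4 char='_'
After 9 (l): row=1 col=5 char='c'
After 10 (k): row=0 col=5 char='p'

Answer: 0,5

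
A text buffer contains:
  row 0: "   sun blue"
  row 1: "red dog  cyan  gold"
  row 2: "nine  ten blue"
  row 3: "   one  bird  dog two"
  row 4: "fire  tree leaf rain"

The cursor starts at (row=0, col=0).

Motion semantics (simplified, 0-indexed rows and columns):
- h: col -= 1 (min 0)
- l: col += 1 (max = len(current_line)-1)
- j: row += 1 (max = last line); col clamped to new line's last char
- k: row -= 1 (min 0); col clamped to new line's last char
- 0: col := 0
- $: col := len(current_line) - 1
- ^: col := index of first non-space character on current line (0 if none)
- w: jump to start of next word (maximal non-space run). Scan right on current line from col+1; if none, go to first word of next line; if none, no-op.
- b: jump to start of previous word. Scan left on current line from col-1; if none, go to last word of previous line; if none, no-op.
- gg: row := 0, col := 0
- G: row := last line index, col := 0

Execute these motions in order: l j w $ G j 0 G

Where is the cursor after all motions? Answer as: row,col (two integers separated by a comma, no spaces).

Answer: 4,0

Derivation:
After 1 (l): row=0 col=1 char='_'
After 2 (j): row=1 col=1 char='e'
After 3 (w): row=1 col=4 char='d'
After 4 ($): row=1 col=18 char='d'
After 5 (G): row=4 col=0 char='f'
After 6 (j): row=4 col=0 char='f'
After 7 (0): row=4 col=0 char='f'
After 8 (G): row=4 col=0 char='f'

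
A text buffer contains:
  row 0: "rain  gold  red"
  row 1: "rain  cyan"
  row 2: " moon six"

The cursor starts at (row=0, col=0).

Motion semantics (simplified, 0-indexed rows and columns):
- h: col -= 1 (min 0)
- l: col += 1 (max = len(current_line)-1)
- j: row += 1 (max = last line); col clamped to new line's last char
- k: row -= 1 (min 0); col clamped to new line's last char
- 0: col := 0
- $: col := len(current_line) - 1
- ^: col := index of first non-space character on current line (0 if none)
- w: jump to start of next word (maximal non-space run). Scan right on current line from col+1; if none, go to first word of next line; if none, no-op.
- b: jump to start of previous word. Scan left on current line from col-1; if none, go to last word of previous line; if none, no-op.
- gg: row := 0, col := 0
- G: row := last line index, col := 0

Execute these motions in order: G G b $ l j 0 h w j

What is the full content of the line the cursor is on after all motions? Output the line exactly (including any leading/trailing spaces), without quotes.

After 1 (G): row=2 col=0 char='_'
After 2 (G): row=2 col=0 char='_'
After 3 (b): row=1 col=6 char='c'
After 4 ($): row=1 col=9 char='n'
After 5 (l): row=1 col=9 char='n'
After 6 (j): row=2 col=8 char='x'
After 7 (0): row=2 col=0 char='_'
After 8 (h): row=2 col=0 char='_'
After 9 (w): row=2 col=1 char='m'
After 10 (j): row=2 col=1 char='m'

Answer:  moon six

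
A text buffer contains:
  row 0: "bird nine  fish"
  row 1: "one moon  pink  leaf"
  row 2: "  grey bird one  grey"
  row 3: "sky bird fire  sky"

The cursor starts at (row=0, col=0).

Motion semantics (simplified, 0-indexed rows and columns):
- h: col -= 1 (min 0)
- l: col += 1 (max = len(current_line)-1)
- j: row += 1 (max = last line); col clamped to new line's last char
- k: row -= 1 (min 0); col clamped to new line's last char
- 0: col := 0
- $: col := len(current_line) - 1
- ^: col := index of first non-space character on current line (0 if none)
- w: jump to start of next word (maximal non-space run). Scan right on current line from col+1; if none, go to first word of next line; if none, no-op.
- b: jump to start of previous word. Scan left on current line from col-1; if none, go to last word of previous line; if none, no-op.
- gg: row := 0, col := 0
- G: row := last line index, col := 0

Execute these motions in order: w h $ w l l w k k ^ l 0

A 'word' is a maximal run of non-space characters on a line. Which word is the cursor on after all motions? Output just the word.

Answer: bird

Derivation:
After 1 (w): row=0 col=5 char='n'
After 2 (h): row=0 col=4 char='_'
After 3 ($): row=0 col=14 char='h'
After 4 (w): row=1 col=0 char='o'
After 5 (l): row=1 col=1 char='n'
After 6 (l): row=1 col=2 char='e'
After 7 (w): row=1 col=4 char='m'
After 8 (k): row=0 col=4 char='_'
After 9 (k): row=0 col=4 char='_'
After 10 (^): row=0 col=0 char='b'
After 11 (l): row=0 col=1 char='i'
After 12 (0): row=0 col=0 char='b'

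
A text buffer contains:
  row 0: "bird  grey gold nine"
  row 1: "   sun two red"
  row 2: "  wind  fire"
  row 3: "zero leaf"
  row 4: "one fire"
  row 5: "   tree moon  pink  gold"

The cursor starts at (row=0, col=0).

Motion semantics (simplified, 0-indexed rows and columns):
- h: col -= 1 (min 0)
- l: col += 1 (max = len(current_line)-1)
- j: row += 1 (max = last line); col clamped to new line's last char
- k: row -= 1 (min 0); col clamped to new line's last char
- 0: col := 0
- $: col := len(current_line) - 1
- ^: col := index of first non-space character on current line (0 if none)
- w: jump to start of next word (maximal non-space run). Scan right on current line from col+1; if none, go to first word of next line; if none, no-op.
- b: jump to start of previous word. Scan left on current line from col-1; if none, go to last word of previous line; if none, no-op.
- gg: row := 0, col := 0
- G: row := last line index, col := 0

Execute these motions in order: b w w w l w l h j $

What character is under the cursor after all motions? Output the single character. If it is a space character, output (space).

Answer: e

Derivation:
After 1 (b): row=0 col=0 char='b'
After 2 (w): row=0 col=6 char='g'
After 3 (w): row=0 col=11 char='g'
After 4 (w): row=0 col=16 char='n'
After 5 (l): row=0 col=17 char='i'
After 6 (w): row=1 col=3 char='s'
After 7 (l): row=1 col=4 char='u'
After 8 (h): row=1 col=3 char='s'
After 9 (j): row=2 col=3 char='i'
After 10 ($): row=2 col=11 char='e'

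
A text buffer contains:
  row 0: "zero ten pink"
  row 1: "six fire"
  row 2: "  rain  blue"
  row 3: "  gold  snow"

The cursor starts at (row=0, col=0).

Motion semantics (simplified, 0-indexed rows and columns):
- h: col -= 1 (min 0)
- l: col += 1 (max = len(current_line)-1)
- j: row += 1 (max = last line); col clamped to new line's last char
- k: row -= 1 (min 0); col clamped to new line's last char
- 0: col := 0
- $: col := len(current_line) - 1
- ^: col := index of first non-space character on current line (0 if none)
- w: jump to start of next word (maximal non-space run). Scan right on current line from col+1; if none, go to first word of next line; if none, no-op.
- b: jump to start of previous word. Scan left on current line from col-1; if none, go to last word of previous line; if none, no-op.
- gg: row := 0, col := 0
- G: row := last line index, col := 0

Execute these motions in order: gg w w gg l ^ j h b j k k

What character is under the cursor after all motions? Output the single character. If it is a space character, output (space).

After 1 (gg): row=0 col=0 char='z'
After 2 (w): row=0 col=5 char='t'
After 3 (w): row=0 col=9 char='p'
After 4 (gg): row=0 col=0 char='z'
After 5 (l): row=0 col=1 char='e'
After 6 (^): row=0 col=0 char='z'
After 7 (j): row=1 col=0 char='s'
After 8 (h): row=1 col=0 char='s'
After 9 (b): row=0 col=9 char='p'
After 10 (j): row=1 col=7 char='e'
After 11 (k): row=0 col=7 char='n'
After 12 (k): row=0 col=7 char='n'

Answer: n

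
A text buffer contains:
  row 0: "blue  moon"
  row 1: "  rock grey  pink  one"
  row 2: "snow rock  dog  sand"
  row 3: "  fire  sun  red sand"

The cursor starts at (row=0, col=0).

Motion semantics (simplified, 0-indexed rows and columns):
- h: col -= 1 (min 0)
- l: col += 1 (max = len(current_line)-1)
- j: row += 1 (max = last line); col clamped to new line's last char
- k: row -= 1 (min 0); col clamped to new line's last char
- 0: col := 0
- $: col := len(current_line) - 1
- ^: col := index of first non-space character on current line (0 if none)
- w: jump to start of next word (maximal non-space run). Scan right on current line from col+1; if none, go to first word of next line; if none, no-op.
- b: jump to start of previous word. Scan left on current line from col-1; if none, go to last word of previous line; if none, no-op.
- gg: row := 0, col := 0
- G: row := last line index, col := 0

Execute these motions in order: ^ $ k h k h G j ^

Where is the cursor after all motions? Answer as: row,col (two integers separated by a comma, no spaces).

After 1 (^): row=0 col=0 char='b'
After 2 ($): row=0 col=9 char='n'
After 3 (k): row=0 col=9 char='n'
After 4 (h): row=0 col=8 char='o'
After 5 (k): row=0 col=8 char='o'
After 6 (h): row=0 col=7 char='o'
After 7 (G): row=3 col=0 char='_'
After 8 (j): row=3 col=0 char='_'
After 9 (^): row=3 col=2 char='f'

Answer: 3,2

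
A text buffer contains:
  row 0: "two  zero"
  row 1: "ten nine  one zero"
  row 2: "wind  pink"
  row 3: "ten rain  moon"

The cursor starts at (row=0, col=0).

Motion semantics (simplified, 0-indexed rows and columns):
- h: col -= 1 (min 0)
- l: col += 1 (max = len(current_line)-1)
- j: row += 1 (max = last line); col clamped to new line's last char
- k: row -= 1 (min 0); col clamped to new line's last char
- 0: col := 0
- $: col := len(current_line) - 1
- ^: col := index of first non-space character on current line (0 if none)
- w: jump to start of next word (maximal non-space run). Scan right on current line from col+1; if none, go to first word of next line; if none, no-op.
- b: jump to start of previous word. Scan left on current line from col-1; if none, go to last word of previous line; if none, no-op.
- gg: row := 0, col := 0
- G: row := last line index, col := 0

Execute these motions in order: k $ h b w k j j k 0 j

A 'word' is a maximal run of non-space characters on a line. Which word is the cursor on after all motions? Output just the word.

After 1 (k): row=0 col=0 char='t'
After 2 ($): row=0 col=8 char='o'
After 3 (h): row=0 col=7 char='r'
After 4 (b): row=0 col=5 char='z'
After 5 (w): row=1 col=0 char='t'
After 6 (k): row=0 col=0 char='t'
After 7 (j): row=1 col=0 char='t'
After 8 (j): row=2 col=0 char='w'
After 9 (k): row=1 col=0 char='t'
After 10 (0): row=1 col=0 char='t'
After 11 (j): row=2 col=0 char='w'

Answer: wind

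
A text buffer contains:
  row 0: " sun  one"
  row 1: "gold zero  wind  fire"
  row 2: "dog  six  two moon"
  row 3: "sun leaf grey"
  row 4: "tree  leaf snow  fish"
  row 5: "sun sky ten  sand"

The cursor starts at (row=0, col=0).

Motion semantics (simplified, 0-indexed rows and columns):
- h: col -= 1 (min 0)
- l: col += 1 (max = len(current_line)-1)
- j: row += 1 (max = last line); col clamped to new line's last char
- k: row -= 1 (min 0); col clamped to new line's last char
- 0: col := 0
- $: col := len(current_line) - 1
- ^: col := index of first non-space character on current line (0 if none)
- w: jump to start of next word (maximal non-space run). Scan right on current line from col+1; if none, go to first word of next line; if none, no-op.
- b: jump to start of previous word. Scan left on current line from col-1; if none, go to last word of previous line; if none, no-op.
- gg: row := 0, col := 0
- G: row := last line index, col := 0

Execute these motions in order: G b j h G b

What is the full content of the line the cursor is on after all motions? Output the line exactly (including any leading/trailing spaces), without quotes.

Answer: tree  leaf snow  fish

Derivation:
After 1 (G): row=5 col=0 char='s'
After 2 (b): row=4 col=17 char='f'
After 3 (j): row=5 col=16 char='d'
After 4 (h): row=5 col=15 char='n'
After 5 (G): row=5 col=0 char='s'
After 6 (b): row=4 col=17 char='f'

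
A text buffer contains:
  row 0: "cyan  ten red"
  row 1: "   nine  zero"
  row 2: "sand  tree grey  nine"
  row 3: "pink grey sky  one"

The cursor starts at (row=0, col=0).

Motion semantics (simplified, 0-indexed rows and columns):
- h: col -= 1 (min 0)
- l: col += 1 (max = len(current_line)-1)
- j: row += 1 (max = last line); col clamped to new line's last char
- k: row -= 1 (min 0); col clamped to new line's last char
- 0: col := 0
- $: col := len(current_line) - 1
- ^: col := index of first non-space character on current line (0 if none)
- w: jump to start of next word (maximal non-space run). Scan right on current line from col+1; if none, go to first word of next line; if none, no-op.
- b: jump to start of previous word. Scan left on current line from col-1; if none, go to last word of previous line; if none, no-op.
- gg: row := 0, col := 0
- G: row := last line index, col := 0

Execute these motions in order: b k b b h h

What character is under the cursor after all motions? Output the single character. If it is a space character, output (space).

After 1 (b): row=0 col=0 char='c'
After 2 (k): row=0 col=0 char='c'
After 3 (b): row=0 col=0 char='c'
After 4 (b): row=0 col=0 char='c'
After 5 (h): row=0 col=0 char='c'
After 6 (h): row=0 col=0 char='c'

Answer: c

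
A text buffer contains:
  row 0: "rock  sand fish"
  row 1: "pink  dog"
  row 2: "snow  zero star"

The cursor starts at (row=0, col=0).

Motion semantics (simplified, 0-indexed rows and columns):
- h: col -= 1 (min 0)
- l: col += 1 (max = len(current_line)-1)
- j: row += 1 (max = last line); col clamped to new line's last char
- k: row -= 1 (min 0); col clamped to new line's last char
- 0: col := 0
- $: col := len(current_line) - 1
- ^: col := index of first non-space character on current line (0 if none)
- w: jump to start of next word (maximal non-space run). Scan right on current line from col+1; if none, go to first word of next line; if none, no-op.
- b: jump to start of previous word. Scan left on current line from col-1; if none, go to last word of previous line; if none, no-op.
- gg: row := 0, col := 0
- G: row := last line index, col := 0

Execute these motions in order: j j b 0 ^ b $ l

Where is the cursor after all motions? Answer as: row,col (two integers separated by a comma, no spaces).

Answer: 0,14

Derivation:
After 1 (j): row=1 col=0 char='p'
After 2 (j): row=2 col=0 char='s'
After 3 (b): row=1 col=6 char='d'
After 4 (0): row=1 col=0 char='p'
After 5 (^): row=1 col=0 char='p'
After 6 (b): row=0 col=11 char='f'
After 7 ($): row=0 col=14 char='h'
After 8 (l): row=0 col=14 char='h'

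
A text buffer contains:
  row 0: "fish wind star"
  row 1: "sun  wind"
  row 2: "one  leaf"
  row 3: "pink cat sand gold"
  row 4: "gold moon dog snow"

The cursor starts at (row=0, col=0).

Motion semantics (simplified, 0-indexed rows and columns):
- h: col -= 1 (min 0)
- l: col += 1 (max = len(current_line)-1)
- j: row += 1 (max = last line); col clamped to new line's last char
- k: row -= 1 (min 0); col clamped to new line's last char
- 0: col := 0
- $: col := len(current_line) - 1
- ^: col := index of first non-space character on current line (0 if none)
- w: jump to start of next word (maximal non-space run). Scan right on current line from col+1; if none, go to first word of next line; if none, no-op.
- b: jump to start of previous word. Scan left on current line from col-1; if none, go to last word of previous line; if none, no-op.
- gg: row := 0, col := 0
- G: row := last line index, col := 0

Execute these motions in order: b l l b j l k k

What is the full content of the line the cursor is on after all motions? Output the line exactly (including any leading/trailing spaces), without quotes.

Answer: fish wind star

Derivation:
After 1 (b): row=0 col=0 char='f'
After 2 (l): row=0 col=1 char='i'
After 3 (l): row=0 col=2 char='s'
After 4 (b): row=0 col=0 char='f'
After 5 (j): row=1 col=0 char='s'
After 6 (l): row=1 col=1 char='u'
After 7 (k): row=0 col=1 char='i'
After 8 (k): row=0 col=1 char='i'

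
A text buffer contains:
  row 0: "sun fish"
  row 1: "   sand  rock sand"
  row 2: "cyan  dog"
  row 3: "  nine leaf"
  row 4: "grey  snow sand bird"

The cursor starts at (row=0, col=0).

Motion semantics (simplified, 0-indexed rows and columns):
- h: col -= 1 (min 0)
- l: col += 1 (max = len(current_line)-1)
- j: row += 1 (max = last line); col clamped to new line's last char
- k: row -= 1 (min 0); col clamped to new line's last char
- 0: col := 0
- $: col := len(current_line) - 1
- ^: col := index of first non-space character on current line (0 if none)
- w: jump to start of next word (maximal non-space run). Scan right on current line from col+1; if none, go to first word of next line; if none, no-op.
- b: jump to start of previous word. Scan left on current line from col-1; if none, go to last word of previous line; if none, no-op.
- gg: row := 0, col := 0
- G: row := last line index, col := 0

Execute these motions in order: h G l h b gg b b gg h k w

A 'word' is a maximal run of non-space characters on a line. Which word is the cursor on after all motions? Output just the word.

After 1 (h): row=0 col=0 char='s'
After 2 (G): row=4 col=0 char='g'
After 3 (l): row=4 col=1 char='r'
After 4 (h): row=4 col=0 char='g'
After 5 (b): row=3 col=7 char='l'
After 6 (gg): row=0 col=0 char='s'
After 7 (b): row=0 col=0 char='s'
After 8 (b): row=0 col=0 char='s'
After 9 (gg): row=0 col=0 char='s'
After 10 (h): row=0 col=0 char='s'
After 11 (k): row=0 col=0 char='s'
After 12 (w): row=0 col=4 char='f'

Answer: fish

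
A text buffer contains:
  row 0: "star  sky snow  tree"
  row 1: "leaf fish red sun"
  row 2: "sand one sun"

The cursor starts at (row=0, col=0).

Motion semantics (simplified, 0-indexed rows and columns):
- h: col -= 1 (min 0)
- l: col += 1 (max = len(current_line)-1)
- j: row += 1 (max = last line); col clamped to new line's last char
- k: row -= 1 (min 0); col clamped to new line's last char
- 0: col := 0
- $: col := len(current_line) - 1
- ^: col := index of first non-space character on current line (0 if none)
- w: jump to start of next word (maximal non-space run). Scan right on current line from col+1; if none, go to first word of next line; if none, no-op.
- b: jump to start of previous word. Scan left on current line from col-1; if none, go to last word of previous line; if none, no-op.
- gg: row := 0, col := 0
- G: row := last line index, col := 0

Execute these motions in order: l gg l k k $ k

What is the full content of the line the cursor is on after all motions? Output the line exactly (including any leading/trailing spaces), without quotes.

After 1 (l): row=0 col=1 char='t'
After 2 (gg): row=0 col=0 char='s'
After 3 (l): row=0 col=1 char='t'
After 4 (k): row=0 col=1 char='t'
After 5 (k): row=0 col=1 char='t'
After 6 ($): row=0 col=19 char='e'
After 7 (k): row=0 col=19 char='e'

Answer: star  sky snow  tree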